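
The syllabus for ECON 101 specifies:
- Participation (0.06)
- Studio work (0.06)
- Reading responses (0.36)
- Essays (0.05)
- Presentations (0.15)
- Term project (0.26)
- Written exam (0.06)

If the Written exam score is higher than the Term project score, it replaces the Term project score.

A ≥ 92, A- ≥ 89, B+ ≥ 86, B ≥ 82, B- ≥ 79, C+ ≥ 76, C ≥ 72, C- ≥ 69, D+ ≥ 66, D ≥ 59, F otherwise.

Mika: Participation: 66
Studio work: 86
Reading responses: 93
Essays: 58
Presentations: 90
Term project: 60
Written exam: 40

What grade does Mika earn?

C+

Written exam (40) ≤ Term project (60), so Term project stays at 60.
Weighted total:
  Participation 66 × 0.06 = 3.96
  Studio work 86 × 0.06 = 5.16
  Reading responses 93 × 0.36 = 33.48
  Essays 58 × 0.05 = 2.9
  Presentations 90 × 0.15 = 13.5
  Term project 60 × 0.26 = 15.6
  Written exam 40 × 0.06 = 2.4
Sum = 77
77 is ≥ 76 and < 79 → C+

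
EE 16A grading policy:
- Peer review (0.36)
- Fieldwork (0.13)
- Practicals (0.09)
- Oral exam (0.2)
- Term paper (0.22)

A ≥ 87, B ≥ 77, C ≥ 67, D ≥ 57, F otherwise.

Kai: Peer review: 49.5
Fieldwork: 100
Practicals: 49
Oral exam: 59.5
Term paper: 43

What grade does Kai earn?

Weighted total:
  Peer review 49.5 × 0.36 = 17.82
  Fieldwork 100 × 0.13 = 13
  Practicals 49 × 0.09 = 4.41
  Oral exam 59.5 × 0.2 = 11.9
  Term paper 43 × 0.22 = 9.46
Sum = 56.59
56.59 < 57 → F

F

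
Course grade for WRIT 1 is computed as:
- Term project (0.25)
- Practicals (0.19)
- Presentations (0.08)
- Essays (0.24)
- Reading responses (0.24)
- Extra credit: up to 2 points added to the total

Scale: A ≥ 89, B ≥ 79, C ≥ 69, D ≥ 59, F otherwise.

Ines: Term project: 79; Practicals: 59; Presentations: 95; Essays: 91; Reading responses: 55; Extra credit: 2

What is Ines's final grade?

Weighted total:
  Term project 79 × 0.25 = 19.75
  Practicals 59 × 0.19 = 11.21
  Presentations 95 × 0.08 = 7.6
  Essays 91 × 0.24 = 21.84
  Reading responses 55 × 0.24 = 13.2
Sum = 73.6
Extra credit: 73.6 + 2 = 75.6
75.6 is ≥ 69 and < 79 → C

C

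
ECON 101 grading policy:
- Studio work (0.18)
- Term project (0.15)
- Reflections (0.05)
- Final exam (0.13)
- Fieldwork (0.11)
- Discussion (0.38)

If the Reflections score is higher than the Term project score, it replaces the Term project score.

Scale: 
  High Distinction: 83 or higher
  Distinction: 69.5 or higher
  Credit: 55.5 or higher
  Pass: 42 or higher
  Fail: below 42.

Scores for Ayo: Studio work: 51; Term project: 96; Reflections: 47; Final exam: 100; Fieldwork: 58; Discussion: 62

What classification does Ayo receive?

Reflections (47) ≤ Term project (96), so Term project stays at 96.
Weighted total:
  Studio work 51 × 0.18 = 9.18
  Term project 96 × 0.15 = 14.4
  Reflections 47 × 0.05 = 2.35
  Final exam 100 × 0.13 = 13
  Fieldwork 58 × 0.11 = 6.38
  Discussion 62 × 0.38 = 23.56
Sum = 68.87
68.87 is ≥ 55.5 and < 69.5 → Credit

Credit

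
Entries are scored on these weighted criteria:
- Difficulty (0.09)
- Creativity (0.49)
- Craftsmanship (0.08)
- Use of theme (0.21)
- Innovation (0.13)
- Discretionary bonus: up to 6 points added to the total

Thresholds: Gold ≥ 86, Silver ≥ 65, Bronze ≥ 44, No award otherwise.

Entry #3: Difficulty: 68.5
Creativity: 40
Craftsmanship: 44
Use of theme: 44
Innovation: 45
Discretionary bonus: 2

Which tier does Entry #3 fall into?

Bronze

Weighted total:
  Difficulty 68.5 × 0.09 = 6.165
  Creativity 40 × 0.49 = 19.6
  Craftsmanship 44 × 0.08 = 3.52
  Use of theme 44 × 0.21 = 9.24
  Innovation 45 × 0.13 = 5.85
Sum = 44.375
Discretionary bonus: 44.375 + 2 = 46.375
46.375 is ≥ 44 and < 65 → Bronze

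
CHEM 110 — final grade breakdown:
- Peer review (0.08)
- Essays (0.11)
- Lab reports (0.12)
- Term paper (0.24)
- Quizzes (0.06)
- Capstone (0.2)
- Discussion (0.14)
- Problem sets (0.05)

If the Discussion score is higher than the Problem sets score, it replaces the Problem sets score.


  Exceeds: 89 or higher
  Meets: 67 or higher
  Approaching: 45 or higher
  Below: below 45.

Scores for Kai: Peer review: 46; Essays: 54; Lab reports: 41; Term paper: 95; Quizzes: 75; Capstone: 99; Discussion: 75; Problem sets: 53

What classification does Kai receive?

Meets

Discussion (75) > Problem sets (53), so Problem sets counts as 75.
Weighted total:
  Peer review 46 × 0.08 = 3.68
  Essays 54 × 0.11 = 5.94
  Lab reports 41 × 0.12 = 4.92
  Term paper 95 × 0.24 = 22.8
  Quizzes 75 × 0.06 = 4.5
  Capstone 99 × 0.2 = 19.8
  Discussion 75 × 0.14 = 10.5
  Problem sets 75 × 0.05 = 3.75
Sum = 75.89
75.89 is ≥ 67 and < 89 → Meets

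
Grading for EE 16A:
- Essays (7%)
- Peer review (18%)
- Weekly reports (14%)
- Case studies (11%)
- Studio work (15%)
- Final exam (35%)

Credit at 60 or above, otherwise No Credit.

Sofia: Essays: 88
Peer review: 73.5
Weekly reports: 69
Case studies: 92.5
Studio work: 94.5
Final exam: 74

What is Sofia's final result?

Weighted total:
  Essays 88 × 0.07 = 6.16
  Peer review 73.5 × 0.18 = 13.23
  Weekly reports 69 × 0.14 = 9.66
  Case studies 92.5 × 0.11 = 10.175
  Studio work 94.5 × 0.15 = 14.175
  Final exam 74 × 0.35 = 25.9
Sum = 79.3
79.3 ≥ 60 → Credit

Credit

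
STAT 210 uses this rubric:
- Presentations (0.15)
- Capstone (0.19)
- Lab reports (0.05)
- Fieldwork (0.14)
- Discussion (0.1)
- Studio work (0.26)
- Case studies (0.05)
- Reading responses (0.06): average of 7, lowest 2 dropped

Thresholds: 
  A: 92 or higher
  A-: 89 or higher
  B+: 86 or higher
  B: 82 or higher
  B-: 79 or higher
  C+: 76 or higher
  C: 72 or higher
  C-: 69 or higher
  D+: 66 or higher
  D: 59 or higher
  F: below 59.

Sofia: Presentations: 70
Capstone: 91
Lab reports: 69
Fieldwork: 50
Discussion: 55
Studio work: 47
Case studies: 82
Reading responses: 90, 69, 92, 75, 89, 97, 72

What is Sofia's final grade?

Reading responses: drop 69, 72 → average of remaining 5 = 443/5 = 88.6
Weighted total:
  Presentations 70 × 0.15 = 10.5
  Capstone 91 × 0.19 = 17.29
  Lab reports 69 × 0.05 = 3.45
  Fieldwork 50 × 0.14 = 7
  Discussion 55 × 0.1 = 5.5
  Studio work 47 × 0.26 = 12.22
  Case studies 82 × 0.05 = 4.1
  Reading responses 88.6 × 0.06 = 5.316
Sum = 65.376
65.376 is ≥ 59 and < 66 → D

D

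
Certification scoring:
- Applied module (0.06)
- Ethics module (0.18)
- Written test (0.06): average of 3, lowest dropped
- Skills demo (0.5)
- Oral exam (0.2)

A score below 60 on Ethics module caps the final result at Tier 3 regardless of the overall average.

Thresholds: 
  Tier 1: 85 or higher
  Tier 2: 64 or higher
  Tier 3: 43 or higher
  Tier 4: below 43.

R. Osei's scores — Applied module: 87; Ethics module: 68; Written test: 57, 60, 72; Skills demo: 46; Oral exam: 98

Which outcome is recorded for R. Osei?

Tier 2

Written test: drop 57 → average of remaining 2 = 132/2 = 66
Ethics module score 68 ≥ 60: minimum met.
Weighted total:
  Applied module 87 × 0.06 = 5.22
  Ethics module 68 × 0.18 = 12.24
  Written test 66 × 0.06 = 3.96
  Skills demo 46 × 0.5 = 23
  Oral exam 98 × 0.2 = 19.6
Sum = 64.02
64.02 is ≥ 64 and < 85 → Tier 2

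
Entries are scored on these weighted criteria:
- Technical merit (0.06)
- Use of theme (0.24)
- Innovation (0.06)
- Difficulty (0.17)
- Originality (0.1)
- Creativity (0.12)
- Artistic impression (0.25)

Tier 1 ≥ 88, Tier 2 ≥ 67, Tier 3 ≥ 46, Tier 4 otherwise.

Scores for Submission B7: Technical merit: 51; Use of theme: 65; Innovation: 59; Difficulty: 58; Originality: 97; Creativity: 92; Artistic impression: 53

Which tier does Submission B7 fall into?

Tier 3

Weighted total:
  Technical merit 51 × 0.06 = 3.06
  Use of theme 65 × 0.24 = 15.6
  Innovation 59 × 0.06 = 3.54
  Difficulty 58 × 0.17 = 9.86
  Originality 97 × 0.1 = 9.7
  Creativity 92 × 0.12 = 11.04
  Artistic impression 53 × 0.25 = 13.25
Sum = 66.05
66.05 is ≥ 46 and < 67 → Tier 3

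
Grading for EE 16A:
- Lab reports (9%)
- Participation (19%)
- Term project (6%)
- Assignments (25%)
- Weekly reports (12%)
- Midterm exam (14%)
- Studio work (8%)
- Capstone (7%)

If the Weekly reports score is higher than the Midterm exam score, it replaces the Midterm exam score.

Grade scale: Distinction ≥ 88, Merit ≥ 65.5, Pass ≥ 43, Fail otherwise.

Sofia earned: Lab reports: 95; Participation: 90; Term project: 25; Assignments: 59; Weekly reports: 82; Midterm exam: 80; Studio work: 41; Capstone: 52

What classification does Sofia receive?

Merit

Weekly reports (82) > Midterm exam (80), so Midterm exam counts as 82.
Weighted total:
  Lab reports 95 × 0.09 = 8.55
  Participation 90 × 0.19 = 17.1
  Term project 25 × 0.06 = 1.5
  Assignments 59 × 0.25 = 14.75
  Weekly reports 82 × 0.12 = 9.84
  Midterm exam 82 × 0.14 = 11.48
  Studio work 41 × 0.08 = 3.28
  Capstone 52 × 0.07 = 3.64
Sum = 70.14
70.14 is ≥ 65.5 and < 88 → Merit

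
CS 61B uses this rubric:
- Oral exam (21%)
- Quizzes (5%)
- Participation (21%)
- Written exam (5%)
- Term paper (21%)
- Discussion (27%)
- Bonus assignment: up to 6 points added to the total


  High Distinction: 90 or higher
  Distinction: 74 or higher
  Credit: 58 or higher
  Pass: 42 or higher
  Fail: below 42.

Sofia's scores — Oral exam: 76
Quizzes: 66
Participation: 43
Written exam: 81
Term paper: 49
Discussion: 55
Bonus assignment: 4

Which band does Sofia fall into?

Credit

Weighted total:
  Oral exam 76 × 0.21 = 15.96
  Quizzes 66 × 0.05 = 3.3
  Participation 43 × 0.21 = 9.03
  Written exam 81 × 0.05 = 4.05
  Term paper 49 × 0.21 = 10.29
  Discussion 55 × 0.27 = 14.85
Sum = 57.48
Bonus assignment: 57.48 + 4 = 61.48
61.48 is ≥ 58 and < 74 → Credit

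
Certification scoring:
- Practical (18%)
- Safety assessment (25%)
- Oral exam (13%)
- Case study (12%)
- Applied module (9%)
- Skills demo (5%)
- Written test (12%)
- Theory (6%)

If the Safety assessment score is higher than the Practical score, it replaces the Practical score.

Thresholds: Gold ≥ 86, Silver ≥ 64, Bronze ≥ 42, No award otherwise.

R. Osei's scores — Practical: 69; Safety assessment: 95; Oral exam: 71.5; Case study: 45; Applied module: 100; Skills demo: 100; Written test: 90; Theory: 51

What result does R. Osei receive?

Silver

Safety assessment (95) > Practical (69), so Practical counts as 95.
Weighted total:
  Practical 95 × 0.18 = 17.1
  Safety assessment 95 × 0.25 = 23.75
  Oral exam 71.5 × 0.13 = 9.295
  Case study 45 × 0.12 = 5.4
  Applied module 100 × 0.09 = 9
  Skills demo 100 × 0.05 = 5
  Written test 90 × 0.12 = 10.8
  Theory 51 × 0.06 = 3.06
Sum = 83.405
83.405 is ≥ 64 and < 86 → Silver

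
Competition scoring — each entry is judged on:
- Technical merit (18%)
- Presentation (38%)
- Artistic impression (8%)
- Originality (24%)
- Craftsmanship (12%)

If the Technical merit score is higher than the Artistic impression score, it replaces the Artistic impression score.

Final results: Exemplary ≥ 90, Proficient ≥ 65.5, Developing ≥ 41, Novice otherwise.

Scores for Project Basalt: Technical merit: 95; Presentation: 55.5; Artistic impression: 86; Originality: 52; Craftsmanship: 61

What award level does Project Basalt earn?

Technical merit (95) > Artistic impression (86), so Artistic impression counts as 95.
Weighted total:
  Technical merit 95 × 0.18 = 17.1
  Presentation 55.5 × 0.38 = 21.09
  Artistic impression 95 × 0.08 = 7.6
  Originality 52 × 0.24 = 12.48
  Craftsmanship 61 × 0.12 = 7.32
Sum = 65.59
65.59 is ≥ 65.5 and < 90 → Proficient

Proficient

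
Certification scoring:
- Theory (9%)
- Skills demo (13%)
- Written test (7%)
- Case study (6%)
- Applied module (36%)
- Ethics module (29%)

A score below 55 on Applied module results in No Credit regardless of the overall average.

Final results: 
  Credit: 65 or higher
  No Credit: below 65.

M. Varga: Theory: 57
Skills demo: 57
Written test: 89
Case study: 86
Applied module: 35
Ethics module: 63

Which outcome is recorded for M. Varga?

No Credit

Applied module score 35 < 55: minimum not met.
Weighted total:
  Theory 57 × 0.09 = 5.13
  Skills demo 57 × 0.13 = 7.41
  Written test 89 × 0.07 = 6.23
  Case study 86 × 0.06 = 5.16
  Applied module 35 × 0.36 = 12.6
  Ethics module 63 × 0.29 = 18.27
Sum = 54.8
Because the Applied module minimum was not met, the result is No Credit.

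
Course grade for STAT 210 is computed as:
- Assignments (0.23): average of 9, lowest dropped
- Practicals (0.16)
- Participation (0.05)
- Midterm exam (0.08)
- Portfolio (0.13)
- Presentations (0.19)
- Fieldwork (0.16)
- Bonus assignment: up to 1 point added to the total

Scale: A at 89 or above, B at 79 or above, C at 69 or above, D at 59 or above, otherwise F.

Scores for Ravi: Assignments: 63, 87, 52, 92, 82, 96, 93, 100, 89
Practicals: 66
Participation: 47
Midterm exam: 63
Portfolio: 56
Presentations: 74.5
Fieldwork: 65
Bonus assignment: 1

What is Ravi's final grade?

C

Assignments: drop 52 → average of remaining 8 = 702/8 = 87.75
Weighted total:
  Assignments 87.75 × 0.23 = 20.1825
  Practicals 66 × 0.16 = 10.56
  Participation 47 × 0.05 = 2.35
  Midterm exam 63 × 0.08 = 5.04
  Portfolio 56 × 0.13 = 7.28
  Presentations 74.5 × 0.19 = 14.155
  Fieldwork 65 × 0.16 = 10.4
Sum = 69.9675
Bonus assignment: 69.9675 + 1 = 70.9675
70.9675 is ≥ 69 and < 79 → C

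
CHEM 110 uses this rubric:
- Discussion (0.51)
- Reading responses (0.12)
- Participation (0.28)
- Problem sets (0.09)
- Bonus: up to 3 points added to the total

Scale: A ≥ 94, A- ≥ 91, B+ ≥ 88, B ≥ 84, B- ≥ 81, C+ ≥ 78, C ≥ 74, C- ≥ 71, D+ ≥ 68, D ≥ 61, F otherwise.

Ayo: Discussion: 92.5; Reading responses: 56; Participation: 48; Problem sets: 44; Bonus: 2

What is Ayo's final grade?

Weighted total:
  Discussion 92.5 × 0.51 = 47.175
  Reading responses 56 × 0.12 = 6.72
  Participation 48 × 0.28 = 13.44
  Problem sets 44 × 0.09 = 3.96
Sum = 71.295
Bonus: 71.295 + 2 = 73.295
73.295 is ≥ 71 and < 74 → C-

C-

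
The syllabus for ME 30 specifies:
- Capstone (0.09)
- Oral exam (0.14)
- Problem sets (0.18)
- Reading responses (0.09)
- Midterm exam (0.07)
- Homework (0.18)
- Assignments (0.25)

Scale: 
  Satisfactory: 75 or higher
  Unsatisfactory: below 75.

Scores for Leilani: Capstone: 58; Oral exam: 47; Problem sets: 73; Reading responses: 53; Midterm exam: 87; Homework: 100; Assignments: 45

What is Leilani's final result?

Unsatisfactory

Weighted total:
  Capstone 58 × 0.09 = 5.22
  Oral exam 47 × 0.14 = 6.58
  Problem sets 73 × 0.18 = 13.14
  Reading responses 53 × 0.09 = 4.77
  Midterm exam 87 × 0.07 = 6.09
  Homework 100 × 0.18 = 18
  Assignments 45 × 0.25 = 11.25
Sum = 65.05
65.05 < 75 → Unsatisfactory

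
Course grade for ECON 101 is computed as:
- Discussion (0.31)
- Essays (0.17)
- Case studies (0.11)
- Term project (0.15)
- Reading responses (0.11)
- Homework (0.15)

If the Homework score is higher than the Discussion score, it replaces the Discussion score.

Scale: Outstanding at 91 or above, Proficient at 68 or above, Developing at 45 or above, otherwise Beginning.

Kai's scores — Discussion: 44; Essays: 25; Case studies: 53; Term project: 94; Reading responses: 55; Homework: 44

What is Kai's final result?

Developing

Homework (44) ≤ Discussion (44), so Discussion stays at 44.
Weighted total:
  Discussion 44 × 0.31 = 13.64
  Essays 25 × 0.17 = 4.25
  Case studies 53 × 0.11 = 5.83
  Term project 94 × 0.15 = 14.1
  Reading responses 55 × 0.11 = 6.05
  Homework 44 × 0.15 = 6.6
Sum = 50.47
50.47 is ≥ 45 and < 68 → Developing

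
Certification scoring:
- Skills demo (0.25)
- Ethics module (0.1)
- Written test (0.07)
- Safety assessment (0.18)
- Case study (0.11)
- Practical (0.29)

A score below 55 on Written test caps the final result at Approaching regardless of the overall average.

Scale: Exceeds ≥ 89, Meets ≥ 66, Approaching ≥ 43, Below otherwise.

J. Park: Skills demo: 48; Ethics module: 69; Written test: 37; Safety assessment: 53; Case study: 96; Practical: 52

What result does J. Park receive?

Written test score 37 < 55: minimum not met.
Weighted total:
  Skills demo 48 × 0.25 = 12
  Ethics module 69 × 0.1 = 6.9
  Written test 37 × 0.07 = 2.59
  Safety assessment 53 × 0.18 = 9.54
  Case study 96 × 0.11 = 10.56
  Practical 52 × 0.29 = 15.08
Sum = 56.67
56.67 would be Approaching; cap at Approaching applies → Approaching.

Approaching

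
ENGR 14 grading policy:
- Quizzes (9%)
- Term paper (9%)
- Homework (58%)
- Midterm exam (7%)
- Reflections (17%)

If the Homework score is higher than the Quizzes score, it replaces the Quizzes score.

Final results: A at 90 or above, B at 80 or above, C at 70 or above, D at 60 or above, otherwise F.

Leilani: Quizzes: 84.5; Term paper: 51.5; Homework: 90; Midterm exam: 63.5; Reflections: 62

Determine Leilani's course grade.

Homework (90) > Quizzes (84.5), so Quizzes counts as 90.
Weighted total:
  Quizzes 90 × 0.09 = 8.1
  Term paper 51.5 × 0.09 = 4.635
  Homework 90 × 0.58 = 52.2
  Midterm exam 63.5 × 0.07 = 4.445
  Reflections 62 × 0.17 = 10.54
Sum = 79.92
79.92 is ≥ 70 and < 80 → C

C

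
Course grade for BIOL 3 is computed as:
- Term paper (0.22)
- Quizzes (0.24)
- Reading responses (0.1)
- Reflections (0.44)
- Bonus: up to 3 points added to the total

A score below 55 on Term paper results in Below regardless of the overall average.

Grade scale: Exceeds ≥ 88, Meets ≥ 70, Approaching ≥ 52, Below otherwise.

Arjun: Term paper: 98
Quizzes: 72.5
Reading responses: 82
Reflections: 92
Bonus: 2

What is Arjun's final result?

Exceeds

Term paper score 98 ≥ 55: minimum met.
Weighted total:
  Term paper 98 × 0.22 = 21.56
  Quizzes 72.5 × 0.24 = 17.4
  Reading responses 82 × 0.1 = 8.2
  Reflections 92 × 0.44 = 40.48
Sum = 87.64
Bonus: 87.64 + 2 = 89.64
89.64 ≥ 88 → Exceeds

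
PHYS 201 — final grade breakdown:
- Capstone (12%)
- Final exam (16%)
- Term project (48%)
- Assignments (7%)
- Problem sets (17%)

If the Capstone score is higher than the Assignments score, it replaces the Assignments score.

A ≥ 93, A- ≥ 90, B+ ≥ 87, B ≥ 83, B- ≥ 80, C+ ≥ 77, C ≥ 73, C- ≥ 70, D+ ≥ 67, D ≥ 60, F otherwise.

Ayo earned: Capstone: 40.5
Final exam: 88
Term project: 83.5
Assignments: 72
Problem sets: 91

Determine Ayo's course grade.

C+

Capstone (40.5) ≤ Assignments (72), so Assignments stays at 72.
Weighted total:
  Capstone 40.5 × 0.12 = 4.86
  Final exam 88 × 0.16 = 14.08
  Term project 83.5 × 0.48 = 40.08
  Assignments 72 × 0.07 = 5.04
  Problem sets 91 × 0.17 = 15.47
Sum = 79.53
79.53 is ≥ 77 and < 80 → C+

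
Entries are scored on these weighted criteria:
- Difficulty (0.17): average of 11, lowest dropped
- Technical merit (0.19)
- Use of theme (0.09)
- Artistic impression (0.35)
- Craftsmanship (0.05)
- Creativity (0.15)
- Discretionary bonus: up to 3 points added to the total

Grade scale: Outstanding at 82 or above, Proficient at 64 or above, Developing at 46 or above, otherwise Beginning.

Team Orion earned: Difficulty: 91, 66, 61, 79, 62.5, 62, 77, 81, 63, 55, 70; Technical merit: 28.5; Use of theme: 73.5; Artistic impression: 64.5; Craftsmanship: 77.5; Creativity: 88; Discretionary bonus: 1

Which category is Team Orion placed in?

Proficient

Difficulty: drop 55 → average of remaining 10 = 712.5/10 = 71.25
Weighted total:
  Difficulty 71.25 × 0.17 = 12.1125
  Technical merit 28.5 × 0.19 = 5.415
  Use of theme 73.5 × 0.09 = 6.615
  Artistic impression 64.5 × 0.35 = 22.575
  Craftsmanship 77.5 × 0.05 = 3.875
  Creativity 88 × 0.15 = 13.2
Sum = 63.7925
Discretionary bonus: 63.7925 + 1 = 64.7925
64.7925 is ≥ 64 and < 82 → Proficient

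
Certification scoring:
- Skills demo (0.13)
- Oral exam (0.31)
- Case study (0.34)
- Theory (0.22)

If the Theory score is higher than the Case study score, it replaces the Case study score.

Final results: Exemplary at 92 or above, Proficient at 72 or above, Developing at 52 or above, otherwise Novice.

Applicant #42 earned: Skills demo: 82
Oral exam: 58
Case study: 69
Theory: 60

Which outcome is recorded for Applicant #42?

Theory (60) ≤ Case study (69), so Case study stays at 69.
Weighted total:
  Skills demo 82 × 0.13 = 10.66
  Oral exam 58 × 0.31 = 17.98
  Case study 69 × 0.34 = 23.46
  Theory 60 × 0.22 = 13.2
Sum = 65.3
65.3 is ≥ 52 and < 72 → Developing

Developing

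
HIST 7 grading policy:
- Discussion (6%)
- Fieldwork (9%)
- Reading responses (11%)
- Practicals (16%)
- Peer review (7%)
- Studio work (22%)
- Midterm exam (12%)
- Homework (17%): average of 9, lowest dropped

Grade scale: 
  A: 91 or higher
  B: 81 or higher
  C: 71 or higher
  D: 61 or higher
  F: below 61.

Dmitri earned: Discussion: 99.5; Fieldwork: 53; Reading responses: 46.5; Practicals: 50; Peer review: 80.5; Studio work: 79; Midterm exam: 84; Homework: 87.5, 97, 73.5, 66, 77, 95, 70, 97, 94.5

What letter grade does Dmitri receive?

C

Homework: drop 66 → average of remaining 8 = 691.5/8 = 86.4375
Weighted total:
  Discussion 99.5 × 0.06 = 5.97
  Fieldwork 53 × 0.09 = 4.77
  Reading responses 46.5 × 0.11 = 5.115
  Practicals 50 × 0.16 = 8
  Peer review 80.5 × 0.07 = 5.635
  Studio work 79 × 0.22 = 17.38
  Midterm exam 84 × 0.12 = 10.08
  Homework 86.4375 × 0.17 = 14.694375
Sum = 71.644375
71.644375 is ≥ 71 and < 81 → C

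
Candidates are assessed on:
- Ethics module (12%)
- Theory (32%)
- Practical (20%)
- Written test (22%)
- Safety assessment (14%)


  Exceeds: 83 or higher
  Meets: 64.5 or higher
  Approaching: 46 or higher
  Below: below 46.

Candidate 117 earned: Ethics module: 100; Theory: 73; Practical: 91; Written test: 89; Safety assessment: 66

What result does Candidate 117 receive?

Meets

Weighted total:
  Ethics module 100 × 0.12 = 12
  Theory 73 × 0.32 = 23.36
  Practical 91 × 0.2 = 18.2
  Written test 89 × 0.22 = 19.58
  Safety assessment 66 × 0.14 = 9.24
Sum = 82.38
82.38 is ≥ 64.5 and < 83 → Meets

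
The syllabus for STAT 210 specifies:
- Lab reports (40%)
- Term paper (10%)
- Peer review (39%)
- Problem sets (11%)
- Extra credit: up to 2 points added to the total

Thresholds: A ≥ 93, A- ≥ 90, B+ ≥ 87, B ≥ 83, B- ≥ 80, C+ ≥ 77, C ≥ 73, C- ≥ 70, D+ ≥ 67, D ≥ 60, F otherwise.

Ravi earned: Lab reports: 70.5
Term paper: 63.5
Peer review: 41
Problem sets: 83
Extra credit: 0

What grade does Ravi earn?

Weighted total:
  Lab reports 70.5 × 0.4 = 28.2
  Term paper 63.5 × 0.1 = 6.35
  Peer review 41 × 0.39 = 15.99
  Problem sets 83 × 0.11 = 9.13
Sum = 59.67
Extra credit: 59.67 + 0 = 59.67
59.67 < 60 → F

F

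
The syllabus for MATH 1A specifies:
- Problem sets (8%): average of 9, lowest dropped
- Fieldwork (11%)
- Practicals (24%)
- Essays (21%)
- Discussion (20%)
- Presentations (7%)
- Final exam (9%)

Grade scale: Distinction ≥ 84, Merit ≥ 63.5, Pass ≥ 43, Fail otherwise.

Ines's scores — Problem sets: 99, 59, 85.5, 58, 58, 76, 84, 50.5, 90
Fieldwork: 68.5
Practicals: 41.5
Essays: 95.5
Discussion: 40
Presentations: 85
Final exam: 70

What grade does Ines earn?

Merit

Problem sets: drop 50.5 → average of remaining 8 = 609.5/8 = 76.1875
Weighted total:
  Problem sets 76.1875 × 0.08 = 6.095
  Fieldwork 68.5 × 0.11 = 7.535
  Practicals 41.5 × 0.24 = 9.96
  Essays 95.5 × 0.21 = 20.055
  Discussion 40 × 0.2 = 8
  Presentations 85 × 0.07 = 5.95
  Final exam 70 × 0.09 = 6.3
Sum = 63.895
63.895 is ≥ 63.5 and < 84 → Merit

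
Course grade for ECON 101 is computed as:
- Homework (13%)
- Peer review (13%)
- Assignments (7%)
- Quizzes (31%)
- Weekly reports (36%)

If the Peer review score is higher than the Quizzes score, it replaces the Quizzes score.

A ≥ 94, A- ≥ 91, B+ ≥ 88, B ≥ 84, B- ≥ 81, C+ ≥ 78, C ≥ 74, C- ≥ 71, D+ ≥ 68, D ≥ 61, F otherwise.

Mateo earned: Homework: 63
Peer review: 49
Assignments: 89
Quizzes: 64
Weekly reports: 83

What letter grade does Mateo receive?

Peer review (49) ≤ Quizzes (64), so Quizzes stays at 64.
Weighted total:
  Homework 63 × 0.13 = 8.19
  Peer review 49 × 0.13 = 6.37
  Assignments 89 × 0.07 = 6.23
  Quizzes 64 × 0.31 = 19.84
  Weekly reports 83 × 0.36 = 29.88
Sum = 70.51
70.51 is ≥ 68 and < 71 → D+

D+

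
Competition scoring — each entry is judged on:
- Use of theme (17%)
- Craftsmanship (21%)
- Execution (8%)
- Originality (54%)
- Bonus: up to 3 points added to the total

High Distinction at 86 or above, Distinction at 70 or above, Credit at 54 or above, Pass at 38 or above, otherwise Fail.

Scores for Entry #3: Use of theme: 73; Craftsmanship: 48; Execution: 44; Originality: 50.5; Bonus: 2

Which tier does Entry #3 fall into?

Weighted total:
  Use of theme 73 × 0.17 = 12.41
  Craftsmanship 48 × 0.21 = 10.08
  Execution 44 × 0.08 = 3.52
  Originality 50.5 × 0.54 = 27.27
Sum = 53.28
Bonus: 53.28 + 2 = 55.28
55.28 is ≥ 54 and < 70 → Credit

Credit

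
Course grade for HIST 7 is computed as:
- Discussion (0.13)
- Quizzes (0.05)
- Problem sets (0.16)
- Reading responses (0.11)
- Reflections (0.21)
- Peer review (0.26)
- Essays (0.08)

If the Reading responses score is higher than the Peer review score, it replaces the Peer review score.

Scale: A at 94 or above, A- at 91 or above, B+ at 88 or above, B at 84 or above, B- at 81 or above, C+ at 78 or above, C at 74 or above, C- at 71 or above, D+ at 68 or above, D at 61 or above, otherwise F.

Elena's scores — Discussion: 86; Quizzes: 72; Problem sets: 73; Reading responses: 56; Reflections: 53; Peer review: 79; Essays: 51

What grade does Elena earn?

D+

Reading responses (56) ≤ Peer review (79), so Peer review stays at 79.
Weighted total:
  Discussion 86 × 0.13 = 11.18
  Quizzes 72 × 0.05 = 3.6
  Problem sets 73 × 0.16 = 11.68
  Reading responses 56 × 0.11 = 6.16
  Reflections 53 × 0.21 = 11.13
  Peer review 79 × 0.26 = 20.54
  Essays 51 × 0.08 = 4.08
Sum = 68.37
68.37 is ≥ 68 and < 71 → D+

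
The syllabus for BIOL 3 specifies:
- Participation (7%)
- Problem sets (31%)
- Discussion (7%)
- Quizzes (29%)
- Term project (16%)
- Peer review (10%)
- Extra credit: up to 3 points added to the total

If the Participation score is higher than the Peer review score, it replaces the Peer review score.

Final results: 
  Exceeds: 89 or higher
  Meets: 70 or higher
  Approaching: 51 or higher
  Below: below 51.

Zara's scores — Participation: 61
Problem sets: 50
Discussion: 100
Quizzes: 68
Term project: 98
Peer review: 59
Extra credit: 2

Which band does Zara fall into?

Meets

Participation (61) > Peer review (59), so Peer review counts as 61.
Weighted total:
  Participation 61 × 0.07 = 4.27
  Problem sets 50 × 0.31 = 15.5
  Discussion 100 × 0.07 = 7
  Quizzes 68 × 0.29 = 19.72
  Term project 98 × 0.16 = 15.68
  Peer review 61 × 0.1 = 6.1
Sum = 68.27
Extra credit: 68.27 + 2 = 70.27
70.27 is ≥ 70 and < 89 → Meets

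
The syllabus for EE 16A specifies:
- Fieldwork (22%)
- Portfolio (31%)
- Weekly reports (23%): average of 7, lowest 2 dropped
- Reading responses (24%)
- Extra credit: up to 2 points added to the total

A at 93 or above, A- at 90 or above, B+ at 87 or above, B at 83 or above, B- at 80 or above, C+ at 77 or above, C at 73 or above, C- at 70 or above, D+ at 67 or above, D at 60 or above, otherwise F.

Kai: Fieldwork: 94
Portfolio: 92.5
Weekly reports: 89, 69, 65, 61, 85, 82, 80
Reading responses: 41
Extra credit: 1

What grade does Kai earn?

Weekly reports: drop 61, 65 → average of remaining 5 = 405/5 = 81
Weighted total:
  Fieldwork 94 × 0.22 = 20.68
  Portfolio 92.5 × 0.31 = 28.675
  Weekly reports 81 × 0.23 = 18.63
  Reading responses 41 × 0.24 = 9.84
Sum = 77.825
Extra credit: 77.825 + 1 = 78.825
78.825 is ≥ 77 and < 80 → C+

C+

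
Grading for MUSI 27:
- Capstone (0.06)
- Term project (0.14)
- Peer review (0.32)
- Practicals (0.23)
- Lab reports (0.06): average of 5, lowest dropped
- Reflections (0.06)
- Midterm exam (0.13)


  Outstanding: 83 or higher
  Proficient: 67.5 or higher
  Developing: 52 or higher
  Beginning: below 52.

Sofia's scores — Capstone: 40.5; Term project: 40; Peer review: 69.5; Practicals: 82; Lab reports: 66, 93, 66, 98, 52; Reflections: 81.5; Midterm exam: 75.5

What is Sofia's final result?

Lab reports: drop 52 → average of remaining 4 = 323/4 = 80.75
Weighted total:
  Capstone 40.5 × 0.06 = 2.43
  Term project 40 × 0.14 = 5.6
  Peer review 69.5 × 0.32 = 22.24
  Practicals 82 × 0.23 = 18.86
  Lab reports 80.75 × 0.06 = 4.845
  Reflections 81.5 × 0.06 = 4.89
  Midterm exam 75.5 × 0.13 = 9.815
Sum = 68.68
68.68 is ≥ 67.5 and < 83 → Proficient

Proficient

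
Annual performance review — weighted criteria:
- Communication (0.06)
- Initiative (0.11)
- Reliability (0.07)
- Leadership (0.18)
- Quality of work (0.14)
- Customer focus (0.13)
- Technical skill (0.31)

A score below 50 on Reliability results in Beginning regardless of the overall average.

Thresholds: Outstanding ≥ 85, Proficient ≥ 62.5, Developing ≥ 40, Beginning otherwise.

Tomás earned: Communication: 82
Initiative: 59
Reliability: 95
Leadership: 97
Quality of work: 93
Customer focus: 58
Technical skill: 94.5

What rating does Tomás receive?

Reliability score 95 ≥ 50: minimum met.
Weighted total:
  Communication 82 × 0.06 = 4.92
  Initiative 59 × 0.11 = 6.49
  Reliability 95 × 0.07 = 6.65
  Leadership 97 × 0.18 = 17.46
  Quality of work 93 × 0.14 = 13.02
  Customer focus 58 × 0.13 = 7.54
  Technical skill 94.5 × 0.31 = 29.295
Sum = 85.375
85.375 ≥ 85 → Outstanding

Outstanding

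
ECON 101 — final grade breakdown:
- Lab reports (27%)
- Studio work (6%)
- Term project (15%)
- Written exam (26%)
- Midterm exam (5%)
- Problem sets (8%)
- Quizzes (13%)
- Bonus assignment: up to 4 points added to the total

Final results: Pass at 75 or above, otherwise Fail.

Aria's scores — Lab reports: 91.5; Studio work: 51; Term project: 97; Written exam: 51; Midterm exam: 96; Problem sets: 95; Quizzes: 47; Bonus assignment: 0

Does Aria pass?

Fail

Weighted total:
  Lab reports 91.5 × 0.27 = 24.705
  Studio work 51 × 0.06 = 3.06
  Term project 97 × 0.15 = 14.55
  Written exam 51 × 0.26 = 13.26
  Midterm exam 96 × 0.05 = 4.8
  Problem sets 95 × 0.08 = 7.6
  Quizzes 47 × 0.13 = 6.11
Sum = 74.085
Bonus assignment: 74.085 + 0 = 74.085
74.085 < 75 → Fail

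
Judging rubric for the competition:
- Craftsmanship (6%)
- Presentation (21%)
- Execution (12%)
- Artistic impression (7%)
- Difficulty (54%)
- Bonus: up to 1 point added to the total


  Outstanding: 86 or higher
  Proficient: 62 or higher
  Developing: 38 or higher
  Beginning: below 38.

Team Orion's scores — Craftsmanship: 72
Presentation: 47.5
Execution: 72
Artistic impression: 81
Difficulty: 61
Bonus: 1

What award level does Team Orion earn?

Proficient

Weighted total:
  Craftsmanship 72 × 0.06 = 4.32
  Presentation 47.5 × 0.21 = 9.975
  Execution 72 × 0.12 = 8.64
  Artistic impression 81 × 0.07 = 5.67
  Difficulty 61 × 0.54 = 32.94
Sum = 61.545
Bonus: 61.545 + 1 = 62.545
62.545 is ≥ 62 and < 86 → Proficient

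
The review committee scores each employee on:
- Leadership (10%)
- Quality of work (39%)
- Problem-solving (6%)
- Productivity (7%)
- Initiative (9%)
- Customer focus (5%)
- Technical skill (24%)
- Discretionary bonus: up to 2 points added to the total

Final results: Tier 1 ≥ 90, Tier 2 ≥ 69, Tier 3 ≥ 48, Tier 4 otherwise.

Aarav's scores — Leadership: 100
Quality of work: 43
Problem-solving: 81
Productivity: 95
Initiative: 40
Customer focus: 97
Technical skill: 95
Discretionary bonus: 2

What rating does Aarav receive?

Tier 2

Weighted total:
  Leadership 100 × 0.1 = 10
  Quality of work 43 × 0.39 = 16.77
  Problem-solving 81 × 0.06 = 4.86
  Productivity 95 × 0.07 = 6.65
  Initiative 40 × 0.09 = 3.6
  Customer focus 97 × 0.05 = 4.85
  Technical skill 95 × 0.24 = 22.8
Sum = 69.53
Discretionary bonus: 69.53 + 2 = 71.53
71.53 is ≥ 69 and < 90 → Tier 2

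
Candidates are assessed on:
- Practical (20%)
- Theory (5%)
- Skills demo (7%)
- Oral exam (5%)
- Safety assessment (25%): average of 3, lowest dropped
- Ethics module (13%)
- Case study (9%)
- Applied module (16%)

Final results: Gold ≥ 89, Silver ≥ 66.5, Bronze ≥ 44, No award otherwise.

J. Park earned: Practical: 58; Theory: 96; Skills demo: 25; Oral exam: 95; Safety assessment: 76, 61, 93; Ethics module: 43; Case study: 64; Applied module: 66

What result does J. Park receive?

Safety assessment: drop 61 → average of remaining 2 = 169/2 = 84.5
Weighted total:
  Practical 58 × 0.2 = 11.6
  Theory 96 × 0.05 = 4.8
  Skills demo 25 × 0.07 = 1.75
  Oral exam 95 × 0.05 = 4.75
  Safety assessment 84.5 × 0.25 = 21.125
  Ethics module 43 × 0.13 = 5.59
  Case study 64 × 0.09 = 5.76
  Applied module 66 × 0.16 = 10.56
Sum = 65.935
65.935 is ≥ 44 and < 66.5 → Bronze

Bronze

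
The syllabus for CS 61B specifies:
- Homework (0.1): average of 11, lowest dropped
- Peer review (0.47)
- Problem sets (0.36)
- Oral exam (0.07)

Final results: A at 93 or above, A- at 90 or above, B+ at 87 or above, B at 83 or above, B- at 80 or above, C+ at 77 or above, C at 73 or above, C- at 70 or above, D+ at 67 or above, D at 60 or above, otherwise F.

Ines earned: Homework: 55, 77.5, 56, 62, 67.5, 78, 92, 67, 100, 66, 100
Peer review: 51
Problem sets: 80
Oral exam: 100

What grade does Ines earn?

Homework: drop 55 → average of remaining 10 = 766/10 = 76.6
Weighted total:
  Homework 76.6 × 0.1 = 7.66
  Peer review 51 × 0.47 = 23.97
  Problem sets 80 × 0.36 = 28.8
  Oral exam 100 × 0.07 = 7
Sum = 67.43
67.43 is ≥ 67 and < 70 → D+

D+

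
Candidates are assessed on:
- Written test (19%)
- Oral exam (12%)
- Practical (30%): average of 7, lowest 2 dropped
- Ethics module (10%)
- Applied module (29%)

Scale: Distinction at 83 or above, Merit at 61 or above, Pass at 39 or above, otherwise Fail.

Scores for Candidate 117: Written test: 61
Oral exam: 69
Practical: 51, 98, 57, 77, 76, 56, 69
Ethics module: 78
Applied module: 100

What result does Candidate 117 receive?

Merit

Practical: drop 51, 56 → average of remaining 5 = 377/5 = 75.4
Weighted total:
  Written test 61 × 0.19 = 11.59
  Oral exam 69 × 0.12 = 8.28
  Practical 75.4 × 0.3 = 22.62
  Ethics module 78 × 0.1 = 7.8
  Applied module 100 × 0.29 = 29
Sum = 79.29
79.29 is ≥ 61 and < 83 → Merit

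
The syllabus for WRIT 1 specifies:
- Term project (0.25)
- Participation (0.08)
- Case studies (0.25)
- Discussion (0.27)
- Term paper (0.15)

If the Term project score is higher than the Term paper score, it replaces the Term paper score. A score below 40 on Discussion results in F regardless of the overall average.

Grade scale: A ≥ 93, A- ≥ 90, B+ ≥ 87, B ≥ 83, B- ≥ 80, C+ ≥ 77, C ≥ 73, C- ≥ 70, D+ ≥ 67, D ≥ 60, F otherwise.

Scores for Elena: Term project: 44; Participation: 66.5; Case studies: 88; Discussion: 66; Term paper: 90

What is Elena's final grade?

Term project (44) ≤ Term paper (90), so Term paper stays at 90.
Discussion score 66 ≥ 40: minimum met.
Weighted total:
  Term project 44 × 0.25 = 11
  Participation 66.5 × 0.08 = 5.32
  Case studies 88 × 0.25 = 22
  Discussion 66 × 0.27 = 17.82
  Term paper 90 × 0.15 = 13.5
Sum = 69.64
69.64 is ≥ 67 and < 70 → D+

D+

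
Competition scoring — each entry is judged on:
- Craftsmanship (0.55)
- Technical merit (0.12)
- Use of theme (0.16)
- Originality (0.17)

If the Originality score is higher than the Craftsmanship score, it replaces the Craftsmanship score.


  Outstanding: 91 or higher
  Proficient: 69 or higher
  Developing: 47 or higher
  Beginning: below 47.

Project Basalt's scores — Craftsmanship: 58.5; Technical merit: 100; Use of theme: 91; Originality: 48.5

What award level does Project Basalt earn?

Originality (48.5) ≤ Craftsmanship (58.5), so Craftsmanship stays at 58.5.
Weighted total:
  Craftsmanship 58.5 × 0.55 = 32.175
  Technical merit 100 × 0.12 = 12
  Use of theme 91 × 0.16 = 14.56
  Originality 48.5 × 0.17 = 8.245
Sum = 66.98
66.98 is ≥ 47 and < 69 → Developing

Developing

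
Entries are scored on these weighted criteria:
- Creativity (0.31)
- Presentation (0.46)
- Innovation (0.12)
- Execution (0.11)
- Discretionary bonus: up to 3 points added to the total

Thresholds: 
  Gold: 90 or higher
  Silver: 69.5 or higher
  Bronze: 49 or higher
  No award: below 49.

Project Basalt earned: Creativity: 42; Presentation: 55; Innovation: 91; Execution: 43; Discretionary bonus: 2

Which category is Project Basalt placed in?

Weighted total:
  Creativity 42 × 0.31 = 13.02
  Presentation 55 × 0.46 = 25.3
  Innovation 91 × 0.12 = 10.92
  Execution 43 × 0.11 = 4.73
Sum = 53.97
Discretionary bonus: 53.97 + 2 = 55.97
55.97 is ≥ 49 and < 69.5 → Bronze

Bronze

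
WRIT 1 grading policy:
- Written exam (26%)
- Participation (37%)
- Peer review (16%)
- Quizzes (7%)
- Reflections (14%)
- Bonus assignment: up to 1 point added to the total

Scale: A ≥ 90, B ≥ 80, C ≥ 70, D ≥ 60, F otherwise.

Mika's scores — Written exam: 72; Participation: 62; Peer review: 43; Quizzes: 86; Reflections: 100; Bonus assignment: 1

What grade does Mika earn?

D

Weighted total:
  Written exam 72 × 0.26 = 18.72
  Participation 62 × 0.37 = 22.94
  Peer review 43 × 0.16 = 6.88
  Quizzes 86 × 0.07 = 6.02
  Reflections 100 × 0.14 = 14
Sum = 68.56
Bonus assignment: 68.56 + 1 = 69.56
69.56 is ≥ 60 and < 70 → D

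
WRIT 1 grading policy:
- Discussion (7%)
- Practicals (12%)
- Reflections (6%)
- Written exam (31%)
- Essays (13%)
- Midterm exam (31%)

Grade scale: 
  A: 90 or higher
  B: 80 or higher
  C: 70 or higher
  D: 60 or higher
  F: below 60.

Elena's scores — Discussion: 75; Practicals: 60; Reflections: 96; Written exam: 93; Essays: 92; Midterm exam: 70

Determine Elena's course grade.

B

Weighted total:
  Discussion 75 × 0.07 = 5.25
  Practicals 60 × 0.12 = 7.2
  Reflections 96 × 0.06 = 5.76
  Written exam 93 × 0.31 = 28.83
  Essays 92 × 0.13 = 11.96
  Midterm exam 70 × 0.31 = 21.7
Sum = 80.7
80.7 is ≥ 80 and < 90 → B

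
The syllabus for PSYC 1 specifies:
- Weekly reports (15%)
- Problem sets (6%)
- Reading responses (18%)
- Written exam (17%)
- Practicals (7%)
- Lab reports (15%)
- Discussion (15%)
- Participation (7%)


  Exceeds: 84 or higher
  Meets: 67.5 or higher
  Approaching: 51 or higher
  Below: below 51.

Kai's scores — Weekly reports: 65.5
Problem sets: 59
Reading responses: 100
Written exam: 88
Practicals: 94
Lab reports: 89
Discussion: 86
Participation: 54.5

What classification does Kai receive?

Weighted total:
  Weekly reports 65.5 × 0.15 = 9.825
  Problem sets 59 × 0.06 = 3.54
  Reading responses 100 × 0.18 = 18
  Written exam 88 × 0.17 = 14.96
  Practicals 94 × 0.07 = 6.58
  Lab reports 89 × 0.15 = 13.35
  Discussion 86 × 0.15 = 12.9
  Participation 54.5 × 0.07 = 3.815
Sum = 82.97
82.97 is ≥ 67.5 and < 84 → Meets

Meets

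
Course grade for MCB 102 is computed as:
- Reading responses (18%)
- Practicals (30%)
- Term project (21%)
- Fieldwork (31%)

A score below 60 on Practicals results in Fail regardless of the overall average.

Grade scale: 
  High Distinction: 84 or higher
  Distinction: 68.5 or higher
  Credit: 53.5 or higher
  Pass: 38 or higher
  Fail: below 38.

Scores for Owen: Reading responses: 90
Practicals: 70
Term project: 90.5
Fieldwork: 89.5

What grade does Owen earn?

Practicals score 70 ≥ 60: minimum met.
Weighted total:
  Reading responses 90 × 0.18 = 16.2
  Practicals 70 × 0.3 = 21
  Term project 90.5 × 0.21 = 19.005
  Fieldwork 89.5 × 0.31 = 27.745
Sum = 83.95
83.95 is ≥ 68.5 and < 84 → Distinction

Distinction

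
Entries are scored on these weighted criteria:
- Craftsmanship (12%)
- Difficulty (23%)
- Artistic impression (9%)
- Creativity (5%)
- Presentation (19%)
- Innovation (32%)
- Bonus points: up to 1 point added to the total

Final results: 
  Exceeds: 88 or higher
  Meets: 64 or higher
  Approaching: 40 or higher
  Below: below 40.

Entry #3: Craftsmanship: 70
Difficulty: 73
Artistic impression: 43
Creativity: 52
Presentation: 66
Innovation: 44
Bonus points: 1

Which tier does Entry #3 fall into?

Approaching

Weighted total:
  Craftsmanship 70 × 0.12 = 8.4
  Difficulty 73 × 0.23 = 16.79
  Artistic impression 43 × 0.09 = 3.87
  Creativity 52 × 0.05 = 2.6
  Presentation 66 × 0.19 = 12.54
  Innovation 44 × 0.32 = 14.08
Sum = 58.28
Bonus points: 58.28 + 1 = 59.28
59.28 is ≥ 40 and < 64 → Approaching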